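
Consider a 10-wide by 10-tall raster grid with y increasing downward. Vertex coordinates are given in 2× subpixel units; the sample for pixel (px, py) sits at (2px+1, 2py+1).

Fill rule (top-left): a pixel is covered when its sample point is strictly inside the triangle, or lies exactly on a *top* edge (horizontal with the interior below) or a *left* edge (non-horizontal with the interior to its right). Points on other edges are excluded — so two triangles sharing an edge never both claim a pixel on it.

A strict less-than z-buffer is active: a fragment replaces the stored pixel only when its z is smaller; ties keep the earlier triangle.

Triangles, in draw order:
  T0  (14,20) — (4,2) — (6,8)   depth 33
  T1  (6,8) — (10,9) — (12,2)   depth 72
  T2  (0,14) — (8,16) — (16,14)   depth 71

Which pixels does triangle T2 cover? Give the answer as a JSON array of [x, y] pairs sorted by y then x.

T0:
  2·area = 24  (B↔C swapped to make it positive)
  edge (14, 20)→(6, 8): d=(-8,-12) top-left  bias=+0
  edge (6, 8)→(4, 2): d=(-2,-6) top-left  bias=+0
  edge (4, 2)→(14, 20): d=(10,18) right/bottom  bias=-1
    (2,2)@(5, 5): e=[12,0,12] → X  [on edge]
    (3,2)@(7, 5): e=[36,12,-24] → .
    (2,3)@(5, 7): e=[-4,-4,32] → .
    (3,4)@(7, 9): e=[4,4,16] → X
    (4,4)@(9, 9): e=[28,16,-20] → .
    (3,5)@(7, 11): e=[-12,0,36] → .  [on edge]
    (4,5)@(9, 11): e=[12,12,0] → .  [on edge]
    (5,7)@(11, 15): e=[4,16,4] → X
    (6,7)@(13, 15): e=[28,28,-32] → .
    (4,8)@(9, 17): e=[-36,0,60] → .  [on edge]
    (5,8)@(11, 17): e=[-12,12,24] → .
  covered (3 px):
    . . . . . . . . . .
    . . . . . . . . . .
    . . X . . . . . . .
    . . . . . . . . . .
    . . . X . . . . . .
    . . . . . . . . . .
    . . . . . . . . . .
    . . . . . X . . . .
    . . . . . . . . . .
    . . . . . . . . . .
T1:
  2·area = 30  (B↔C swapped to make it positive)
  edge (6, 8)→(12, 2): d=(6,-6) top-left  bias=+0
  edge (12, 2)→(10, 9): d=(-2,7) right/bottom  bias=-1
  edge (10, 9)→(6, 8): d=(-4,-1) top-left  bias=+0
    (6,0)@(13, 1): e=[0,-5,35] → .  [on edge]
    (5,1)@(11, 3): e=[0,5,25] → X  [on edge]
    (6,1)@(13, 3): e=[12,-9,27] → .
    (4,2)@(9, 5): e=[0,15,15] → X  [on edge]
    (6,2)@(13, 5): e=[24,-13,19] → .
    (3,3)@(7, 7): e=[0,25,5] → X  [on edge]
    (5,3)@(11, 7): e=[24,-3,9] → .
    (2,4)@(5, 9): e=[0,35,-5] → .  [on edge]
    (3,4)@(7, 9): e=[12,21,-3] → .
    (4,4)@(9, 9): e=[24,7,-1] → .
    (1,5)@(3, 11): e=[0,45,-15] → .  [on edge]
    (0,6)@(1, 13): e=[0,55,-25] → .  [on edge]
  covered (5 px):
    . . . . . . . . . .
    . . . . . X . . . .
    . . . . X X . . . .
    . . . X X . . . . .
    . . . . . . . . . .
    . . . . . . . . . .
    . . . . . . . . . .
    . . . . . . . . . .
    . . . . . . . . . .
    . . . . . . . . . .
T2:
  2·area = 32  (B↔C swapped to make it positive)
  edge (0, 14)→(16, 14): d=(16,0) top-left  bias=+0
  edge (16, 14)→(8, 16): d=(-8,2) right/bottom  bias=-1
  edge (8, 16)→(0, 14): d=(-8,-2) top-left  bias=+0
    (2,7)@(5, 15): e=[16,14,2] → X
    (3,7)@(7, 15): e=[16,10,6] → X
    (4,7)@(9, 15): e=[16,6,10] → X
    (5,7)@(11, 15): e=[16,2,14] → X
    (6,7)@(13, 15): e=[16,-2,18] → .
    (2,8)@(5, 17): e=[48,-2,-14] → .
    (3,8)@(7, 17): e=[48,-6,-10] → .
    (4,8)@(9, 17): e=[48,-10,-6] → .
    (5,8)@(11, 17): e=[48,-14,-2] → .
  covered (4 px):
    . . . . . . . . . .
    . . . . . . . . . .
    . . . . . . . . . .
    . . . . . . . . . .
    . . . . . . . . . .
    . . . . . . . . . .
    . . . . . . . . . .
    . . X X X X . . . .
    . . . . . . . . . .
    . . . . . . . . . .

Result: [[2,7],[3,7],[4,7],[5,7]]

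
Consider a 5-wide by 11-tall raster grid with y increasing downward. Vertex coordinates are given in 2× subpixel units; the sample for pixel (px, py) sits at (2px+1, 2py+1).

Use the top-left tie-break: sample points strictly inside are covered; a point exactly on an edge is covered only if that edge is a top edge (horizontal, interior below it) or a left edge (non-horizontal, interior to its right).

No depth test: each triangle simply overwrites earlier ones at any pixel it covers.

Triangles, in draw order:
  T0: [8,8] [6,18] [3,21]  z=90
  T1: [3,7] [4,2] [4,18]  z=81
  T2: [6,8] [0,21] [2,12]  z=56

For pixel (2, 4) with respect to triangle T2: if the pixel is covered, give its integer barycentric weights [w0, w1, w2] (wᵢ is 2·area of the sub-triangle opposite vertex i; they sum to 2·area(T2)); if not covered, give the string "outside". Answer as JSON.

T0:
  2·area = 24
  edge (8, 8)→(6, 18): d=(-2,10) right/bottom  bias=-1
  edge (6, 18)→(3, 21): d=(-3,3) right/bottom  bias=-1
  edge (3, 21)→(8, 8): d=(5,-13) top-left  bias=+0
    (4,1)@(9, 3): e=[0,36,-12] → ·  [on edge]
    (3,5)@(7, 11): e=[4,18,2] → █
    (4,5)@(9, 11): e=[-16,12,28] → ·
    (3,6)@(7, 13): e=[0,12,12] → ·  [on edge]
    (4,7)@(9, 15): e=[-24,0,48] → ·  [on edge]
    (2,8)@(5, 17): e=[12,6,6] → █
    (3,8)@(7, 17): e=[-8,0,32] → ·  [on edge]
    (2,9)@(5, 19): e=[8,0,16] → ·  [on edge]
    (1,10)@(3, 21): e=[24,0,0] → ·  [on edge]
  covered (2 px):
    · · · · ·
    · · · · ·
    · · · · ·
    · · · · ·
    · · · · ·
    · · · █ ·
    · · · · ·
    · · · · ·
    · · █ · ·
    · · · · ·
    · · · · ·
T1:
  2·area = 16
  edge (3, 7)→(4, 2): d=(1,-5) top-left  bias=+0
  edge (4, 2)→(4, 18): d=(0,16) right/bottom  bias=-1
  edge (4, 18)→(3, 7): d=(-1,-11) top-left  bias=+0
    (1,3)@(3, 7): e=[0,16,0] → █  [on edge]
    (2,3)@(5, 7): e=[10,-16,22] → ·
    (1,4)@(3, 9): e=[2,16,-2] → ·
    (0,8)@(1, 17): e=[0,48,-32] → ·  [on edge]
  covered (1 px):
    · · · · ·
    · · · · ·
    · · · · ·
    · █ · · ·
    · · · · ·
    · · · · ·
    · · · · ·
    · · · · ·
    · · · · ·
    · · · · ·
    · · · · ·
T2:
  2·area = 28
  edge (6, 8)→(0, 21): d=(-6,13) right/bottom  bias=-1
  edge (0, 21)→(2, 12): d=(2,-9) top-left  bias=+0
  edge (2, 12)→(6, 8): d=(4,-4) top-left  bias=+0
    (4,2)@(9, 5): e=[-21,49,0] → ·  [on edge]
    (3,3)@(7, 7): e=[-7,35,0] → ·  [on edge]
    (2,4)@(5, 9): e=[7,21,0] → █  [on edge]
    (3,4)@(7, 9): e=[-19,39,8] → ·
    (1,5)@(3, 11): e=[21,7,0] → █  [on edge]
    (2,5)@(5, 11): e=[-5,25,8] → ·
    (0,6)@(1, 13): e=[35,-7,0] → ·  [on edge]
    (1,6)@(3, 13): e=[9,11,8] → █
    (2,6)@(5, 13): e=[-17,29,16] → ·
    (1,7)@(3, 15): e=[-3,15,16] → ·
    (0,8)@(1, 17): e=[11,1,16] → █
    (1,8)@(3, 17): e=[-15,19,24] → ·
  covered (4 px):
    · · · · ·
    · · · · ·
    · · · · ·
    · · · · ·
    · · █ · ·
    · █ · · ·
    · █ · · ·
    · · · · ·
    █ · · · ·
    · · · · ·
    · · · · ·

Result: [21,0,7]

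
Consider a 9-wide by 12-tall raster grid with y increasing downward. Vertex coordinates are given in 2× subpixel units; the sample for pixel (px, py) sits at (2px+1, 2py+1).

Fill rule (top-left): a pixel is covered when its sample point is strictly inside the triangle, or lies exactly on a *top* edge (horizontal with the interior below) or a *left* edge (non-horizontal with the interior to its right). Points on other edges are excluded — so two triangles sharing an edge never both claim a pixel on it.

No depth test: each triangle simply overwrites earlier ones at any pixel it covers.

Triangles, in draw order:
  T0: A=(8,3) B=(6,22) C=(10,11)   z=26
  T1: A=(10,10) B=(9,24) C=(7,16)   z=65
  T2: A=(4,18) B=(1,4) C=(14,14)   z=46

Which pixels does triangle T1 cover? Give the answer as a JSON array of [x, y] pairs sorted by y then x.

T0:
  2·area = 54  (B↔C swapped to make it positive)
  edge (8, 3)→(10, 11): d=(2,8) right/bottom  bias=-1
  edge (10, 11)→(6, 22): d=(-4,11) right/bottom  bias=-1
  edge (6, 22)→(8, 3): d=(2,-19) top-left  bias=+0
    (4,3)@(9, 7): e=[0,27,27] → ·  [on edge]
    (4,4)@(9, 9): e=[4,19,31] → #
    (5,4)@(11, 9): e=[-12,-3,69] → ·
    (4,5)@(9, 11): e=[8,11,35] → #
    (5,5)@(11, 11): e=[-8,-11,73] → ·
    (3,6)@(7, 13): e=[28,25,1] → #
    (5,6)@(11, 13): e=[-4,-19,77] → ·
    (3,7)@(7, 15): e=[32,17,5] → #
    (4,7)@(9, 15): e=[16,-5,43] → ·
    (5,7)@(11, 15): e=[0,-27,81] → ·  [on edge]
    (3,8)@(7, 17): e=[36,9,9] → #
    (4,8)@(9, 17): e=[20,-13,47] → ·
    (6,11)@(13, 23): e=[0,-81,135] → ·  [on edge]
  covered (7 px):
    · · · · · · · · ·
    · · · · · · · · ·
    · · · · · · · · ·
    · · · · · · · · ·
    · · · · # · · · ·
    · · · · # · · · ·
    · · · # # · · · ·
    · · · # · · · · ·
    · · · # · · · · ·
    · · · # · · · · ·
    · · · · · · · · ·
    · · · · · · · · ·
T1:
  2·area = 36
  edge (10, 10)→(9, 24): d=(-1,14) right/bottom  bias=-1
  edge (9, 24)→(7, 16): d=(-2,-8) top-left  bias=+0
  edge (7, 16)→(10, 10): d=(3,-6) top-left  bias=+0
    (4,6)@(9, 13): e=[11,22,3] → #
    (5,6)@(11, 13): e=[-17,38,15] → ·
    (4,7)@(9, 15): e=[9,18,9] → #
    (5,7)@(11, 15): e=[-19,34,21] → ·
    (4,8)@(9, 17): e=[7,14,15] → #
    (5,8)@(11, 17): e=[-21,30,27] → ·
    (4,9)@(9, 19): e=[5,10,21] → #
    (5,9)@(11, 19): e=[-23,26,33] → ·
    (4,10)@(9, 21): e=[3,6,27] → #
    (5,10)@(11, 21): e=[-25,22,39] → ·
    (4,11)@(9, 23): e=[1,2,33] → #
    (5,11)@(11, 23): e=[-27,18,45] → ·
  covered (6 px):
    · · · · · · · · ·
    · · · · · · · · ·
    · · · · · · · · ·
    · · · · · · · · ·
    · · · · · · · · ·
    · · · · · · · · ·
    · · · · # · · · ·
    · · · · # · · · ·
    · · · · # · · · ·
    · · · · # · · · ·
    · · · · # · · · ·
    · · · · # · · · ·
T2:
  2·area = 152
  edge (4, 18)→(1, 4): d=(-3,-14) top-left  bias=+0
  edge (1, 4)→(14, 14): d=(13,10) right/bottom  bias=-1
  edge (14, 14)→(4, 18): d=(-10,4) right/bottom  bias=-1
    (1,3)@(3, 7): e=[19,19,114] → #
    (2,3)@(5, 7): e=[47,-1,106] → ·
    (1,4)@(3, 9): e=[13,45,94] → #
    (2,4)@(5, 9): e=[41,25,86] → #
    (3,4)@(7, 9): e=[69,5,78] → #
    (4,4)@(9, 9): e=[97,-15,70] → ·
    (1,5)@(3, 11): e=[7,71,74] → #
    (4,5)@(9, 11): e=[91,11,50] → #
    (5,5)@(11, 11): e=[119,-9,42] → ·
    (1,6)@(3, 13): e=[1,97,54] → #
    (5,6)@(11, 13): e=[113,17,22] → #
    (6,6)@(13, 13): e=[141,-3,14] → ·
  covered (18 px):
    · · · · · · · · ·
    · · · · · · · · ·
    · · · · · · · · ·
    · # · · · · · · ·
    · # # # · · · · ·
    · # # # # · · · ·
    · # # # # # · · ·
    · · # # # # · · ·
    · · # · · · · · ·
    · · · · · · · · ·
    · · · · · · · · ·
    · · · · · · · · ·

Answer: [[4,6],[4,7],[4,8],[4,9],[4,10],[4,11]]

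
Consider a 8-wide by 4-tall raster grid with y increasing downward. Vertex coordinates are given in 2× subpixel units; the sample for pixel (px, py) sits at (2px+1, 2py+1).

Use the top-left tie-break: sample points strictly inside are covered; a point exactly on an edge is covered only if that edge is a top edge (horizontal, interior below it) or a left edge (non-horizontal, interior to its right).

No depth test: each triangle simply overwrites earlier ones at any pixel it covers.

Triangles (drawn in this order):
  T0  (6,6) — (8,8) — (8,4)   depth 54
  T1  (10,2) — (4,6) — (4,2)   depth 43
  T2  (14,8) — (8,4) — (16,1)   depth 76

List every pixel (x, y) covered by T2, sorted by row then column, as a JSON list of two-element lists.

T0:
  2·area = 8  (B↔C swapped to make it positive)
  edge (6, 6)→(8, 4): d=(2,-2) top-left  bias=+0
  edge (8, 4)→(8, 8): d=(0,4) right/bottom  bias=-1
  edge (8, 8)→(6, 6): d=(-2,-2) top-left  bias=+0
    (0,0)@(1, 1): e=[-20,28,0] → ·  [on edge]
    (5,0)@(11, 1): e=[0,-12,20] → ·  [on edge]
    (1,1)@(3, 3): e=[-12,20,0] → ·  [on edge]
    (4,1)@(9, 3): e=[0,-4,12] → ·  [on edge]
    (2,2)@(5, 5): e=[-4,12,0] → ·  [on edge]
    (3,2)@(7, 5): e=[0,4,4] → █  [on edge]
    (4,2)@(9, 5): e=[4,-4,8] → ·
    (2,3)@(5, 7): e=[0,12,-4] → ·  [on edge]
    (3,3)@(7, 7): e=[4,4,0] → █  [on edge]
    (4,3)@(9, 7): e=[8,-4,4] → ·
  covered (2 px):
    · · · · · · · ·
    · · · · · · · ·
    · · · █ · · · ·
    · · · █ · · · ·
T1:
  2·area = 24
  edge (10, 2)→(4, 6): d=(-6,4) right/bottom  bias=-1
  edge (4, 6)→(4, 2): d=(0,-4) top-left  bias=+0
  edge (4, 2)→(10, 2): d=(6,0) top-left  bias=+0
    (2,1)@(5, 3): e=[14,4,6] → █
    (3,1)@(7, 3): e=[6,12,6] → █
    (4,1)@(9, 3): e=[-2,20,6] → ·
    (2,2)@(5, 5): e=[2,4,18] → █
    (3,2)@(7, 5): e=[-6,12,18] → ·
    (2,3)@(5, 7): e=[-10,4,30] → ·
  covered (3 px):
    · · · · · · · ·
    · · █ █ · · · ·
    · · █ · · · · ·
    · · · · · · · ·
T2:
  2·area = 50
  edge (14, 8)→(8, 4): d=(-6,-4) top-left  bias=+0
  edge (8, 4)→(16, 1): d=(8,-3) top-left  bias=+0
  edge (16, 1)→(14, 8): d=(-2,7) right/bottom  bias=-1
    (5,1)@(11, 3): e=[18,1,31] → █
    (6,1)@(13, 3): e=[26,7,17] → █
    (7,1)@(15, 3): e=[34,13,3] → █
    (5,2)@(11, 5): e=[6,17,27] → █
    (7,2)@(15, 5): e=[22,29,-1] → ·
    (5,3)@(11, 7): e=[-6,33,23] → ·
    (6,3)@(13, 7): e=[2,39,9] → █
    (7,3)@(15, 7): e=[10,45,-5] → ·
  covered (6 px):
    · · · · · · · ·
    · · · · · █ █ █
    · · · · · █ █ ·
    · · · · · · █ ·

Result: [[5,1],[6,1],[7,1],[5,2],[6,2],[6,3]]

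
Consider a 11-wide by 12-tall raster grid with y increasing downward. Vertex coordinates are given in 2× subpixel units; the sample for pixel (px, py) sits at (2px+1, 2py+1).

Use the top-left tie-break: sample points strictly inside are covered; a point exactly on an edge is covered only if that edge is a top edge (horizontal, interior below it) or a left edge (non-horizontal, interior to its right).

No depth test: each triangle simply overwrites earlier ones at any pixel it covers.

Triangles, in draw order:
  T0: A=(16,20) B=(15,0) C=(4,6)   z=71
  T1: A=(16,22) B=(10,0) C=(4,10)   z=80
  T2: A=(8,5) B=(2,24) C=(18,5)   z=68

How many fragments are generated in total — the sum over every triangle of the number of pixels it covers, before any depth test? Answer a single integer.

T0:
  2·area = 226  (B↔C swapped to make it positive)
  edge (16, 20)→(4, 6): d=(-12,-14) top-left  bias=+0
  edge (4, 6)→(15, 0): d=(11,-6) top-left  bias=+0
  edge (15, 0)→(16, 20): d=(1,20) right/bottom  bias=-1
    (7,0)@(15, 1): e=[214,11,1] → █
    (8,0)@(17, 1): e=[242,23,-39] → ·
    (5,1)@(11, 3): e=[134,9,83] → █
    (6,1)@(13, 3): e=[162,21,43] → █
    (8,1)@(17, 3): e=[218,45,-37] → ·
    (3,2)@(7, 5): e=[54,7,165] → █
    (4,2)@(9, 5): e=[82,19,125] → █
    (8,2)@(17, 5): e=[194,67,-35] → ·
    (2,3)@(5, 7): e=[2,17,207] → █
    (8,3)@(17, 7): e=[170,89,-33] → ·
    (2,4)@(5, 9): e=[-22,39,209] → ·
    (3,4)@(7, 9): e=[6,51,169] → █
  covered (30 px):
    · · · · · · · █ · · ·
    · · · · · █ █ █ · · ·
    · · · █ █ █ █ █ · · ·
    · · █ █ █ █ █ █ · · ·
    · · · █ █ █ █ █ · · ·
    · · · · █ █ █ █ · · ·
    · · · · · █ █ █ · · ·
    · · · · · · █ █ · · ·
    · · · · · · · █ · · ·
    · · · · · · · · · · ·
    · · · · · · · · · · ·
    · · · · · · · · · · ·
T1:
  2·area = 192  (B↔C swapped to make it positive)
  edge (16, 22)→(4, 10): d=(-12,-12) top-left  bias=+0
  edge (4, 10)→(10, 0): d=(6,-10) top-left  bias=+0
  edge (10, 0)→(16, 22): d=(6,22) right/bottom  bias=-1
    (4,1)@(9, 3): e=[144,8,40] → █
    (5,1)@(11, 3): e=[168,28,-4] → ·
    (3,2)@(7, 5): e=[96,0,96] → █  [on edge]
    (5,2)@(11, 5): e=[144,40,8] → █
    (6,2)@(13, 5): e=[168,60,-36] → ·
    (0,3)@(1, 7): e=[0,-48,240] → ·  [on edge]
    (3,3)@(7, 7): e=[72,12,108] → █
    (6,3)@(13, 7): e=[144,72,-24] → ·
    (1,4)@(3, 9): e=[0,-16,208] → ·  [on edge]
    (2,4)@(5, 9): e=[24,4,164] → █
    (6,4)@(13, 9): e=[120,84,-12] → ·
    (2,5)@(5, 11): e=[0,16,176] → █  [on edge]
    (6,5)@(13, 11): e=[96,96,0] → ·  [on edge]
    (3,6)@(7, 13): e=[0,48,144] → █  [on edge]
    (0,7)@(1, 15): e=[-96,0,288] → ·  [on edge]
    (4,7)@(9, 15): e=[0,80,112] → █  [on edge]
    (5,8)@(11, 17): e=[0,112,80] → █  [on edge]
    (6,9)@(13, 19): e=[0,144,48] → █  [on edge]
    (7,10)@(15, 21): e=[0,176,16] → █  [on edge]
    (8,11)@(17, 23): e=[0,208,-16] → ·  [on edge]
  covered (27 px):
    · · · · · · · · · · ·
    · · · · █ · · · · · ·
    · · · █ █ █ · · · · ·
    · · · █ █ █ · · · · ·
    · · █ █ █ █ · · · · ·
    · · █ █ █ █ · · · · ·
    · · · █ █ █ █ · · · ·
    · · · · █ █ █ · · · ·
    · · · · · █ █ · · · ·
    · · · · · · █ █ · · ·
    · · · · · · · █ · · ·
    · · · · · · · · · · ·
T2:
  2·area = 190  (B↔C swapped to make it positive)
  edge (8, 5)→(18, 5): d=(10,0) top-left  bias=+0
  edge (18, 5)→(2, 24): d=(-16,19) right/bottom  bias=-1
  edge (2, 24)→(8, 5): d=(6,-19) top-left  bias=+0
    (0,2)@(1, 5): e=[0,323,-133] → ·  [on edge]
    (1,2)@(3, 5): e=[0,285,-95] → ·  [on edge]
    (2,2)@(5, 5): e=[0,247,-57] → ·  [on edge]
    (3,2)@(7, 5): e=[0,209,-19] → ·  [on edge]
    (4,2)@(9, 5): e=[0,171,19] → █  [on edge]
    (5,2)@(11, 5): e=[0,133,57] → █  [on edge]
    (6,2)@(13, 5): e=[0,95,95] → █  [on edge]
    (7,2)@(15, 5): e=[0,57,133] → █  [on edge]
    (8,2)@(17, 5): e=[0,19,171] → █  [on edge]
    (9,2)@(19, 5): e=[0,-19,209] → ·  [on edge]
    (10,2)@(21, 5): e=[0,-57,247] → ·  [on edge]
    (4,3)@(9, 7): e=[20,139,31] → █
  covered (26 px):
    · · · · · · · · · · ·
    · · · · · · · · · · ·
    · · · · █ █ █ █ █ · ·
    · · · · █ █ █ █ · · ·
    · · · █ █ █ █ · · · ·
    · · · █ █ █ · · · · ·
    · · · █ █ █ · · · · ·
    · · █ █ █ · · · · · ·
    · · █ █ · · · · · · ·
    · · █ · · · · · · · ·
    · █ · · · · · · · · ·
    · · · · · · · · · · ·

Final: 83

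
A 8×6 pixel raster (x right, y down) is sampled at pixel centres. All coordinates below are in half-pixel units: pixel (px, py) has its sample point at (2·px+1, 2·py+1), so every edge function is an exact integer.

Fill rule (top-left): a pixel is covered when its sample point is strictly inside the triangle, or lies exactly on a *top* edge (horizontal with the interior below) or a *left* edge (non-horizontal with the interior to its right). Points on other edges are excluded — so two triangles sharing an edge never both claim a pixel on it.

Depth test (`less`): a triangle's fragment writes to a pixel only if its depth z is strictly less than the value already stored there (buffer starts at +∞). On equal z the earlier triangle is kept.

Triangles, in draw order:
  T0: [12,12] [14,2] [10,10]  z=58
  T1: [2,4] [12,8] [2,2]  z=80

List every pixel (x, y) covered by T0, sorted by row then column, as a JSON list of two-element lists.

T0:
  2·area = 24  (B↔C swapped to make it positive)
  edge (12, 12)→(10, 10): d=(-2,-2) top-left  bias=+0
  edge (10, 10)→(14, 2): d=(4,-8) top-left  bias=+0
  edge (14, 2)→(12, 12): d=(-2,10) right/bottom  bias=-1
    (0,0)@(1, 1): e=[0,-108,132] → ·  [on edge]
    (1,1)@(3, 3): e=[0,-84,108] → ·  [on edge]
    (2,2)@(5, 5): e=[0,-60,84] → ·  [on edge]
    (6,2)@(13, 5): e=[16,4,4] → #
    (7,2)@(15, 5): e=[20,20,-16] → ·
    (3,3)@(7, 7): e=[0,-36,60] → ·  [on edge]
    (6,3)@(13, 7): e=[12,12,0] → ·  [on edge]
    (4,4)@(9, 9): e=[0,-12,36] → ·  [on edge]
    (5,4)@(11, 9): e=[4,4,16] → #
    (6,4)@(13, 9): e=[8,20,-4] → ·
    (5,5)@(11, 11): e=[0,12,12] → #  [on edge]
    (6,5)@(13, 11): e=[4,28,-8] → ·
  covered (3 px):
    · · · · · · · ·
    · · · · · · · ·
    · · · · · · # ·
    · · · · · · · ·
    · · · · · # · ·
    · · · · · # · ·
T1:
  2·area = 20  (B↔C swapped to make it positive)
  edge (2, 4)→(2, 2): d=(0,-2) top-left  bias=+0
  edge (2, 2)→(12, 8): d=(10,6) right/bottom  bias=-1
  edge (12, 8)→(2, 4): d=(-10,-4) top-left  bias=+0
    (1,1)@(3, 3): e=[2,4,14] → #
    (2,1)@(5, 3): e=[6,-8,22] → ·
    (1,2)@(3, 5): e=[2,24,-6] → ·
    (2,2)@(5, 5): e=[6,12,2] → #
    (3,2)@(7, 5): e=[10,0,10] → ·  [on edge]
    (2,3)@(5, 7): e=[6,32,-18] → ·
  covered (2 px):
    · · · · · · · ·
    · # · · · · · ·
    · · # · · · · ·
    · · · · · · · ·
    · · · · · · · ·
    · · · · · · · ·

Result: [[6,2],[5,4],[5,5]]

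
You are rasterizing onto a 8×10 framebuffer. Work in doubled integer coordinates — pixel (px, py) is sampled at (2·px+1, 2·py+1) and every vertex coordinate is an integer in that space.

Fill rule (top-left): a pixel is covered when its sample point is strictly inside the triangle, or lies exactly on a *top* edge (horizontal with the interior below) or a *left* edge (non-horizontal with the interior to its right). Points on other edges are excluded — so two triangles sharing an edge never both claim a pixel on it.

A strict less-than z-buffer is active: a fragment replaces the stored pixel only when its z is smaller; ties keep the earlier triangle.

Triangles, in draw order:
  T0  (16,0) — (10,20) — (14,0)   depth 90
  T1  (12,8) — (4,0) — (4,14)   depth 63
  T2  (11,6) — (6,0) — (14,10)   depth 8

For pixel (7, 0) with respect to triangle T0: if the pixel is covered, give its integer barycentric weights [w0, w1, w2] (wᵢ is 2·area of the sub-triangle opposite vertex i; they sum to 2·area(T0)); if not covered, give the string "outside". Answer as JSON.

T0:
  2·area = 40
  edge (16, 0)→(10, 20): d=(-6,20) right/bottom  bias=-1
  edge (10, 20)→(14, 0): d=(4,-20) top-left  bias=+0
  edge (14, 0)→(16, 0): d=(2,0) top-left  bias=+0
    (7,0)@(15, 1): e=[14,24,2] → X
    (7,1)@(15, 3): e=[2,32,6] → X
    (6,2)@(13, 5): e=[30,0,10] → X  [on edge]
    (7,2)@(15, 5): e=[-10,40,10] → .
    (6,3)@(13, 7): e=[18,8,14] → X
    (7,3)@(15, 7): e=[-22,48,14] → .
    (6,4)@(13, 9): e=[6,16,18] → X
    (7,4)@(15, 9): e=[-34,56,18] → .
    (6,5)@(13, 11): e=[-6,24,22] → .
    (5,7)@(11, 15): e=[10,0,30] → X  [on edge]
    (6,7)@(13, 15): e=[-30,40,30] → .
    (5,8)@(11, 17): e=[-2,8,34] → .
  covered (6 px):
    . . . . . . . X
    . . . . . . . X
    . . . . . . X .
    . . . . . . X .
    . . . . . . X .
    . . . . . . . .
    . . . . . . . .
    . . . . . X . .
    . . . . . . . .
    . . . . . . . .
T1:
  2·area = 112  (B↔C swapped to make it positive)
  edge (12, 8)→(4, 14): d=(-8,6) right/bottom  bias=-1
  edge (4, 14)→(4, 0): d=(0,-14) top-left  bias=+0
  edge (4, 0)→(12, 8): d=(8,8) right/bottom  bias=-1
    (2,0)@(5, 1): e=[98,14,0] → .  [on edge]
    (2,1)@(5, 3): e=[82,14,16] → X
    (3,1)@(7, 3): e=[70,42,0] → .  [on edge]
    (2,2)@(5, 5): e=[66,14,32] → X
    (3,2)@(7, 5): e=[54,42,16] → X
    (4,2)@(9, 5): e=[42,70,0] → .  [on edge]
    (2,3)@(5, 7): e=[50,14,48] → X
    (4,3)@(9, 7): e=[26,70,16] → X
    (5,3)@(11, 7): e=[14,98,0] → .  [on edge]
    (2,4)@(5, 9): e=[34,14,64] → X
    (5,4)@(11, 9): e=[-2,98,16] → .
    (6,4)@(13, 9): e=[-14,126,0] → .  [on edge]
    (7,5)@(15, 11): e=[-42,154,0] → .  [on edge]
  covered (12 px):
    . . . . . . . .
    . . X . . . . .
    . . X X . . . .
    . . X X X . . .
    . . X X X . . .
    . . X X . . . .
    . . X . . . . .
    . . . . . . . .
    . . . . . . . .
    . . . . . . . .
T2:
  2·area = 2  (B↔C swapped to make it positive)
  edge (11, 6)→(14, 10): d=(3,4) right/bottom  bias=-1
  edge (14, 10)→(6, 0): d=(-8,-10) top-left  bias=+0
  edge (6, 0)→(11, 6): d=(5,6) right/bottom  bias=-1
  covered (0 px):
    . . . . . . . .
    . . . . . . . .
    . . . . . . . .
    . . . . . . . .
    . . . . . . . .
    . . . . . . . .
    . . . . . . . .
    . . . . . . . .
    . . . . . . . .
    . . . . . . . .

Result: [24,2,14]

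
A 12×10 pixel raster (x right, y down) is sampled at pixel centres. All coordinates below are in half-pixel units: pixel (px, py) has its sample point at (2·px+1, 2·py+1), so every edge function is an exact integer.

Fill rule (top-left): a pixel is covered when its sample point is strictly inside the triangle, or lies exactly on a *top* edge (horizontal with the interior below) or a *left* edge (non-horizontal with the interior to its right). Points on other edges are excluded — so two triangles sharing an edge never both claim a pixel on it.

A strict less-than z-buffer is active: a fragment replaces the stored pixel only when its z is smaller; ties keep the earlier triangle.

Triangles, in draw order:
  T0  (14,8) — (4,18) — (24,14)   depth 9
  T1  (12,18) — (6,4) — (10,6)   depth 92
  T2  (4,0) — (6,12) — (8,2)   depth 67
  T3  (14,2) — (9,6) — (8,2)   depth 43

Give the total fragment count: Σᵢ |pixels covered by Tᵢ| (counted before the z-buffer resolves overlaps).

T0:
  2·area = 160  (B↔C swapped to make it positive)
  edge (14, 8)→(24, 14): d=(10,6) right/bottom  bias=-1
  edge (24, 14)→(4, 18): d=(-20,4) right/bottom  bias=-1
  edge (4, 18)→(14, 8): d=(10,-10) top-left  bias=+0
    (10,0)@(21, 1): e=[-112,272,0] → .  [on edge]
    (9,1)@(19, 3): e=[-80,240,0] → .  [on edge]
    (4,2)@(9, 5): e=[0,240,-80] → .  [on edge]
    (8,2)@(17, 5): e=[-48,208,0] → .  [on edge]
    (7,3)@(15, 7): e=[-16,176,0] → .  [on edge]
    (6,4)@(13, 9): e=[16,144,0] → X  [on edge]
    (7,4)@(15, 9): e=[4,136,20] → X
    (8,4)@(17, 9): e=[-8,128,40] → .
    (5,5)@(11, 11): e=[48,112,0] → X  [on edge]
    (8,5)@(17, 11): e=[12,88,60] → X
    (9,5)@(19, 11): e=[0,80,80] → .  [on edge]
    (4,6)@(9, 13): e=[80,80,0] → X  [on edge]
    (3,7)@(7, 15): e=[112,48,0] → X  [on edge]
    (9,7)@(19, 15): e=[40,0,120] → .  [on edge]
    (2,8)@(5, 17): e=[144,16,0] → X  [on edge]
    (4,8)@(9, 17): e=[120,0,40] → .  [on edge]
    (1,9)@(3, 19): e=[176,-16,0] → .  [on edge]
  covered (21 px):
    . . . . . . . . . . . .
    . . . . . . . . . . . .
    . . . . . . . . . . . .
    . . . . . . . . . . . .
    . . . . . . X X . . . .
    . . . . . X X X X . . .
    . . . . X X X X X X X .
    . . . X X X X X X . . .
    . . X X . . . . . . . .
    . . . . . . . . . . . .
T1:
  2·area = 44
  edge (12, 18)→(6, 4): d=(-6,-14) top-left  bias=+0
  edge (6, 4)→(10, 6): d=(4,2) right/bottom  bias=-1
  edge (10, 6)→(12, 18): d=(2,12) right/bottom  bias=-1
    (3,2)@(7, 5): e=[8,2,34] → X
    (4,2)@(9, 5): e=[36,-2,10] → .
    (3,3)@(7, 7): e=[-4,10,38] → .
    (4,3)@(9, 7): e=[24,6,14] → X
    (5,3)@(11, 7): e=[52,2,-10] → .
    (4,4)@(9, 9): e=[12,14,18] → X
    (5,4)@(11, 9): e=[40,10,-6] → .
    (4,5)@(9, 11): e=[0,22,22] → X  [on edge]
    (5,5)@(11, 11): e=[28,18,-2] → .
    (4,6)@(9, 13): e=[-12,30,26] → .
    (5,6)@(11, 13): e=[16,26,2] → X
    (6,6)@(13, 13): e=[44,22,-22] → .
  covered (6 px):
    . . . . . . . . . . . .
    . . . . . . . . . . . .
    . . . X . . . . . . . .
    . . . . X . . . . . . .
    . . . . X . . . . . . .
    . . . . X . . . . . . .
    . . . . . X . . . . . .
    . . . . . X . . . . . .
    . . . . . . . . . . . .
    . . . . . . . . . . . .
T2:
  2·area = 44  (B↔C swapped to make it positive)
  edge (4, 0)→(8, 2): d=(4,2) right/bottom  bias=-1
  edge (8, 2)→(6, 12): d=(-2,10) right/bottom  bias=-1
  edge (6, 12)→(4, 0): d=(-2,-12) top-left  bias=+0
    (2,0)@(5, 1): e=[2,32,10] → X
    (3,0)@(7, 1): e=[-2,12,34] → .
    (2,1)@(5, 3): e=[10,28,6] → X
    (3,1)@(7, 3): e=[6,8,30] → X
    (4,1)@(9, 3): e=[2,-12,54] → .
    (2,2)@(5, 5): e=[18,24,2] → X
    (4,2)@(9, 5): e=[10,-16,50] → .
    (2,3)@(5, 7): e=[26,20,-2] → .
    (3,3)@(7, 7): e=[22,0,22] → .  [on edge]
    (2,8)@(5, 17): e=[66,0,-22] → .  [on edge]
  covered (5 px):
    . . X . . . . . . . . .
    . . X X . . . . . . . .
    . . X X . . . . . . . .
    . . . . . . . . . . . .
    . . . . . . . . . . . .
    . . . . . . . . . . . .
    . . . . . . . . . . . .
    . . . . . . . . . . . .
    . . . . . . . . . . . .
    . . . . . . . . . . . .
T3:
  2·area = 24
  edge (14, 2)→(9, 6): d=(-5,4) right/bottom  bias=-1
  edge (9, 6)→(8, 2): d=(-1,-4) top-left  bias=+0
  edge (8, 2)→(14, 2): d=(6,0) top-left  bias=+0
    (4,1)@(9, 3): e=[15,3,6] → X
    (5,1)@(11, 3): e=[7,11,6] → X
    (6,1)@(13, 3): e=[-1,19,6] → .
    (4,2)@(9, 5): e=[5,1,18] → X
    (5,2)@(11, 5): e=[-3,9,18] → .
    (4,3)@(9, 7): e=[-5,-1,30] → .
  covered (3 px):
    . . . . . . . . . . . .
    . . . . X X . . . . . .
    . . . . X . . . . . . .
    . . . . . . . . . . . .
    . . . . . . . . . . . .
    . . . . . . . . . . . .
    . . . . . . . . . . . .
    . . . . . . . . . . . .
    . . . . . . . . . . . .
    . . . . . . . . . . . .

Final: 35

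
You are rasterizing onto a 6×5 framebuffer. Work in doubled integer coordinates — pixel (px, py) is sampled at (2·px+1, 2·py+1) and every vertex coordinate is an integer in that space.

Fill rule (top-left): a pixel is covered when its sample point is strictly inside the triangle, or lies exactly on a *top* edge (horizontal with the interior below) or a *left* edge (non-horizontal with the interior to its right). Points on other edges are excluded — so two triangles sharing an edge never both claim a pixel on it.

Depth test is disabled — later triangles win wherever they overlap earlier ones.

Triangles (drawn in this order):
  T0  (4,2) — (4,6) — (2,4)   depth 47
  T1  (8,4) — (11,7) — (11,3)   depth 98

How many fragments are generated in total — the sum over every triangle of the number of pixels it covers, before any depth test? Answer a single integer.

T0:
  2·area = 8
  edge (4, 2)→(4, 6): d=(0,4) right/bottom  bias=-1
  edge (4, 6)→(2, 4): d=(-2,-2) top-left  bias=+0
  edge (2, 4)→(4, 2): d=(2,-2) top-left  bias=+0
    (2,0)@(5, 1): e=[-4,12,0] → .  [on edge]
    (0,1)@(1, 3): e=[12,0,-4] → .  [on edge]
    (1,1)@(3, 3): e=[4,4,0] → X  [on edge]
    (2,1)@(5, 3): e=[-4,8,4] → .
    (0,2)@(1, 5): e=[12,-4,0] → .  [on edge]
    (1,2)@(3, 5): e=[4,0,4] → X  [on edge]
    (2,2)@(5, 5): e=[-4,4,8] → .
    (1,3)@(3, 7): e=[4,-4,8] → .
    (2,3)@(5, 7): e=[-4,0,12] → .  [on edge]
    (3,4)@(7, 9): e=[-12,0,20] → .  [on edge]
  covered (2 px):
    . . . . . .
    . X . . . .
    . X . . . .
    . . . . . .
    . . . . . .
T1:
  2·area = 12  (B↔C swapped to make it positive)
  edge (8, 4)→(11, 3): d=(3,-1) top-left  bias=+0
  edge (11, 3)→(11, 7): d=(0,4) right/bottom  bias=-1
  edge (11, 7)→(8, 4): d=(-3,-3) top-left  bias=+0
    (2,0)@(5, 1): e=[-12,24,0] → .  [on edge]
    (5,0)@(11, 1): e=[-6,0,18] → .  [on edge]
    (3,1)@(7, 3): e=[-4,16,0] → .  [on edge]
    (5,1)@(11, 3): e=[0,0,12] → .  [on edge]
    (2,2)@(5, 5): e=[0,24,-12] → .  [on edge]
    (4,2)@(9, 5): e=[4,8,0] → X  [on edge]
    (5,2)@(11, 5): e=[6,0,6] → .  [on edge]
    (4,3)@(9, 7): e=[10,8,-6] → .
    (5,3)@(11, 7): e=[12,0,0] → .  [on edge]
    (5,4)@(11, 9): e=[18,0,-6] → .  [on edge]
  covered (1 px):
    . . . . . .
    . . . . . .
    . . . . X .
    . . . . . .
    . . . . . .

Answer: 3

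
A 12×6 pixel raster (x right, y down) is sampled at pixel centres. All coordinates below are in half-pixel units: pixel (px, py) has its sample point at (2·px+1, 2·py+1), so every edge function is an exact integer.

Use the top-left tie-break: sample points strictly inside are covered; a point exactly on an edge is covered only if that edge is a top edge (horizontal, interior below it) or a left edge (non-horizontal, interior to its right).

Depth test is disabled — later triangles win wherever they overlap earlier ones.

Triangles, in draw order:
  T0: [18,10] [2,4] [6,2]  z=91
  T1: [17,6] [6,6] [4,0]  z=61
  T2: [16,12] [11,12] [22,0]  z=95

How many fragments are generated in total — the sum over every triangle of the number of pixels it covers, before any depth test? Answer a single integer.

T0:
  2·area = 56
  edge (18, 10)→(2, 4): d=(-16,-6) top-left  bias=+0
  edge (2, 4)→(6, 2): d=(4,-2) top-left  bias=+0
  edge (6, 2)→(18, 10): d=(12,8) right/bottom  bias=-1
    (2,1)@(5, 3): e=[34,2,20] → █
    (3,1)@(7, 3): e=[46,6,4] → █
    (4,1)@(9, 3): e=[58,10,-12] → ·
    (2,2)@(5, 5): e=[2,10,44] → █
    (4,2)@(9, 5): e=[26,18,12] → █
    (5,2)@(11, 5): e=[38,22,-4] → ·
    (2,3)@(5, 7): e=[-30,18,68] → ·
    (3,3)@(7, 7): e=[-18,22,52] → ·
    (4,3)@(9, 7): e=[-6,26,36] → ·
    (5,3)@(11, 7): e=[6,30,20] → █
    (6,3)@(13, 7): e=[18,34,4] → █
    (7,3)@(15, 7): e=[30,38,-12] → ·
  covered (7 px):
    · · · · · · · · · · · ·
    · · █ █ · · · · · · · ·
    · · █ █ █ · · · · · · ·
    · · · · · █ █ · · · · ·
    · · · · · · · · · · · ·
    · · · · · · · · · · · ·
T1:
  2·area = 66
  edge (17, 6)→(6, 6): d=(-11,0) right/bottom  bias=-1
  edge (6, 6)→(4, 0): d=(-2,-6) top-left  bias=+0
  edge (4, 0)→(17, 6): d=(13,6) right/bottom  bias=-1
    (2,0)@(5, 1): e=[55,4,7] → █
    (3,0)@(7, 1): e=[55,16,-5] → ·
    (2,1)@(5, 3): e=[33,0,33] → █  [on edge]
    (3,1)@(7, 3): e=[33,12,21] → █
    (4,1)@(9, 3): e=[33,24,9] → █
    (5,1)@(11, 3): e=[33,36,-3] → ·
    (2,2)@(5, 5): e=[11,-4,59] → ·
    (3,2)@(7, 5): e=[11,8,47] → █
    (5,2)@(11, 5): e=[11,32,23] → █
    (6,2)@(13, 5): e=[11,44,11] → █
    (7,2)@(15, 5): e=[11,56,-1] → ·
    (3,3)@(7, 7): e=[-11,4,73] → ·
    (3,4)@(7, 9): e=[-33,0,99] → ·  [on edge]
  covered (8 px):
    · · █ · · · · · · · · ·
    · · █ █ █ · · · · · · ·
    · · · █ █ █ █ · · · · ·
    · · · · · · · · · · · ·
    · · · · · · · · · · · ·
    · · · · · · · · · · · ·
T2:
  2·area = 60
  edge (16, 12)→(11, 12): d=(-5,0) right/bottom  bias=-1
  edge (11, 12)→(22, 0): d=(11,-12) top-left  bias=+0
  edge (22, 0)→(16, 12): d=(-6,12) right/bottom  bias=-1
    (9,2)@(19, 5): e=[35,19,6] → █
    (10,2)@(21, 5): e=[35,43,-18] → ·
    (8,3)@(17, 7): e=[25,17,18] → █
    (9,3)@(19, 7): e=[25,41,-6] → ·
    (7,4)@(15, 9): e=[15,15,30] → █
    (9,4)@(19, 9): e=[15,63,-18] → ·
    (6,5)@(13, 11): e=[5,13,42] → █
    (8,5)@(17, 11): e=[5,61,-6] → ·
  covered (6 px):
    · · · · · · · · · · · ·
    · · · · · · · · · · · ·
    · · · · · · · · · █ · ·
    · · · · · · · · █ · · ·
    · · · · · · · █ █ · · ·
    · · · · · · █ █ · · · ·

Result: 21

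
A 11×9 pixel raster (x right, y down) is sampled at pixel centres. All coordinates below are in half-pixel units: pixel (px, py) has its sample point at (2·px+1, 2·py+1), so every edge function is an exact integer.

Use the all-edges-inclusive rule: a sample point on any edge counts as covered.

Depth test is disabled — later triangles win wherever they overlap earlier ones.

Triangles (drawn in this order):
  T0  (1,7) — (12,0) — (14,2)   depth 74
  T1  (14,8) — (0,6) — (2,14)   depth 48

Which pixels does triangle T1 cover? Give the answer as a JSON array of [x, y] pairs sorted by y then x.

T0:
  2·area = 36
  edge (1, 7)→(12, 0): d=(11,-7) inclusive
  edge (12, 0)→(14, 2): d=(2,2) inclusive
  edge (14, 2)→(1, 7): d=(-13,5) inclusive
    (5,0)@(11, 1): e=[4,4,28] → X
    (6,0)@(13, 1): e=[18,0,18] → X  [on edge]
    (7,0)@(15, 1): e=[32,-4,8] → .
    (4,1)@(9, 3): e=[12,12,12] → X
    (6,1)@(13, 3): e=[40,4,-8] → .
    (7,1)@(15, 3): e=[54,0,-18] → .  [on edge]
    (2,2)@(5, 5): e=[6,24,6] → X
    (3,2)@(7, 5): e=[20,20,-4] → .
    (4,2)@(9, 5): e=[34,16,-14] → .
    (5,2)@(11, 5): e=[48,12,-24] → .
    (8,2)@(17, 5): e=[90,0,-54] → .  [on edge]
    (0,3)@(1, 7): e=[0,36,0] → X  [on edge]
    (9,3)@(19, 7): e=[126,0,-90] → .  [on edge]
    (10,4)@(21, 9): e=[162,0,-126] → .  [on edge]
  covered (6 px):
    . . . . . X X . . . .
    . . . . X X . . . . .
    . . X . . . . . . . .
    X . . . . . . . . . .
    . . . . . . . . . . .
    . . . . . . . . . . .
    . . . . . . . . . . .
    . . . . . . . . . . .
    . . . . . . . . . . .
T1:
  2·area = 108  (B↔C swapped to make it positive)
  edge (14, 8)→(2, 14): d=(-12,6) inclusive
  edge (2, 14)→(0, 6): d=(-2,-8) inclusive
  edge (0, 6)→(14, 8): d=(14,2) inclusive
    (0,3)@(1, 7): e=[90,6,12] → X
    (1,3)@(3, 7): e=[78,22,8] → X
    (2,3)@(5, 7): e=[66,38,4] → X
    (3,3)@(7, 7): e=[54,54,0] → X  [on edge]
    (4,3)@(9, 7): e=[42,70,-4] → .
    (0,4)@(1, 9): e=[66,2,40] → X
    (4,4)@(9, 9): e=[18,66,24] → X
    (5,4)@(11, 9): e=[6,82,20] → X
    (6,4)@(13, 9): e=[-6,98,16] → .
    (10,4)@(21, 9): e=[-54,162,0] → .  [on edge]
    (0,5)@(1, 11): e=[42,-2,68] → .
    (1,5)@(3, 11): e=[30,14,64] → X
  covered (14 px):
    . . . . . . . . . . .
    . . . . . . . . . . .
    . . . . . . . . . . .
    X X X X . . . . . . .
    X X X X X X . . . . .
    . X X X . . . . . . .
    . X . . . . . . . . .
    . . . . . . . . . . .
    . . . . . . . . . . .

Answer: [[0,3],[1,3],[2,3],[3,3],[0,4],[1,4],[2,4],[3,4],[4,4],[5,4],[1,5],[2,5],[3,5],[1,6]]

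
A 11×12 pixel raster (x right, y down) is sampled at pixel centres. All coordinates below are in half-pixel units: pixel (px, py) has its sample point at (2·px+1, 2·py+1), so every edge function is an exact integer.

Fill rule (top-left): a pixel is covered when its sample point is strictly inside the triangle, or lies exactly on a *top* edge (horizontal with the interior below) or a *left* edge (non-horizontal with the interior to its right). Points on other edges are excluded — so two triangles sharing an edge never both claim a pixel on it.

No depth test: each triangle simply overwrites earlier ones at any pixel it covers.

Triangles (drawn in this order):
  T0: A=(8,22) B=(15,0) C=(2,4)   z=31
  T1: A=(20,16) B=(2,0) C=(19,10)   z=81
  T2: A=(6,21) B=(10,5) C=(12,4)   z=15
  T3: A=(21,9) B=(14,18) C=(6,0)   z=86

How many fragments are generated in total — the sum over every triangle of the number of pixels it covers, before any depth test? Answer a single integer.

T0:
  2·area = 258  (B↔C swapped to make it positive)
  edge (8, 22)→(2, 4): d=(-6,-18) top-left  bias=+0
  edge (2, 4)→(15, 0): d=(13,-4) top-left  bias=+0
  edge (15, 0)→(8, 22): d=(-7,22) right/bottom  bias=-1
    (0,0)@(1, 1): e=[0,-43,301] → ·  [on edge]
    (6,0)@(13, 1): e=[216,5,37] → #
    (7,0)@(15, 1): e=[252,13,-7] → ·
    (3,1)@(7, 3): e=[96,7,155] → #
    (4,1)@(9, 3): e=[132,15,111] → #
    (5,1)@(11, 3): e=[168,23,67] → #
    (7,1)@(15, 3): e=[240,39,-21] → ·
    (1,2)@(3, 5): e=[12,17,229] → #
    (2,2)@(5, 5): e=[48,25,185] → #
    (7,2)@(15, 5): e=[228,65,-35] → ·
    (1,3)@(3, 7): e=[0,43,215] → #  [on edge]
    (6,3)@(13, 7): e=[180,83,-5] → ·
    (2,6)@(5, 13): e=[0,129,129] → #  [on edge]
    (3,9)@(7, 19): e=[0,215,43] → #  [on edge]
  covered (32 px):
    · · · · · · # · · · ·
    · · · # # # # · · · ·
    · # # # # # # · · · ·
    · # # # # # · · · · ·
    · · # # # # · · · · ·
    · · # # # # · · · · ·
    · · # # # · · · · · ·
    · · · # # · · · · · ·
    · · · # # · · · · · ·
    · · · # · · · · · · ·
    · · · · · · · · · · ·
    · · · · · · · · · · ·
T1:
  2·area = 92
  edge (20, 16)→(2, 0): d=(-18,-16) top-left  bias=+0
  edge (2, 0)→(19, 10): d=(17,10) right/bottom  bias=-1
  edge (19, 10)→(20, 16): d=(1,6) right/bottom  bias=-1
    (3,1)@(7, 3): e=[26,1,65] → #
    (4,1)@(9, 3): e=[58,-19,53] → ·
    (3,2)@(7, 5): e=[-10,35,67] → ·
    (4,2)@(9, 5): e=[22,15,55] → #
    (5,2)@(11, 5): e=[54,-5,43] → ·
    (4,3)@(9, 7): e=[-14,49,57] → ·
    (5,3)@(11, 7): e=[18,29,45] → #
    (6,3)@(13, 7): e=[50,9,33] → #
    (7,3)@(15, 7): e=[82,-11,21] → ·
    (5,4)@(11, 9): e=[-18,63,47] → ·
    (6,4)@(13, 9): e=[14,43,35] → #
    (7,4)@(15, 9): e=[46,23,23] → #
  covered (13 px):
    · · · · · · · · · · ·
    · · · # · · · · · · ·
    · · · · # · · · · · ·
    · · · · · # # · · · ·
    · · · · · · # # # · ·
    · · · · · · · # # # ·
    · · · · · · · · # # ·
    · · · · · · · · · # ·
    · · · · · · · · · · ·
    · · · · · · · · · · ·
    · · · · · · · · · · ·
    · · · · · · · · · · ·
T2:
  2·area = 28
  edge (6, 21)→(10, 5): d=(4,-16) top-left  bias=+0
  edge (10, 5)→(12, 4): d=(2,-1) top-left  bias=+0
  edge (12, 4)→(6, 21): d=(-6,17) right/bottom  bias=-1
    (5,0)@(11, 1): e=[0,-7,35] → ·  [on edge]
    (5,2)@(11, 5): e=[16,1,11] → #
    (6,2)@(13, 5): e=[48,3,-23] → ·
    (5,3)@(11, 7): e=[24,5,-1] → ·
    (4,4)@(9, 9): e=[0,7,21] → #  [on edge]
    (5,4)@(11, 9): e=[32,9,-13] → ·
    (4,5)@(9, 11): e=[8,11,9] → #
    (5,5)@(11, 11): e=[40,13,-25] → ·
    (4,6)@(9, 13): e=[16,15,-3] → ·
    (3,8)@(7, 17): e=[0,21,7] → #  [on edge]
    (4,8)@(9, 17): e=[32,23,-27] → ·
    (3,9)@(7, 19): e=[8,25,-5] → ·
  covered (4 px):
    · · · · · · · · · · ·
    · · · · · · · · · · ·
    · · · · · # · · · · ·
    · · · · · · · · · · ·
    · · · · # · · · · · ·
    · · · · # · · · · · ·
    · · · · · · · · · · ·
    · · · · · · · · · · ·
    · · · # · · · · · · ·
    · · · · · · · · · · ·
    · · · · · · · · · · ·
    · · · · · · · · · · ·
T3:
  2·area = 198
  edge (21, 9)→(14, 18): d=(-7,9) right/bottom  bias=-1
  edge (14, 18)→(6, 0): d=(-8,-18) top-left  bias=+0
  edge (6, 0)→(21, 9): d=(15,9) right/bottom  bias=-1
    (3,0)@(7, 1): e=[182,10,6] → #
    (4,0)@(9, 1): e=[164,46,-12] → ·
    (3,1)@(7, 3): e=[168,-6,36] → ·
    (4,1)@(9, 3): e=[150,30,18] → #
    (5,1)@(11, 3): e=[132,66,0] → ·  [on edge]
    (4,2)@(9, 5): e=[136,14,48] → #
    (5,2)@(11, 5): e=[118,50,30] → #
    (6,2)@(13, 5): e=[100,86,12] → #
    (7,2)@(15, 5): e=[82,122,-6] → ·
    (4,3)@(9, 7): e=[122,-2,78] → ·
    (5,3)@(11, 7): e=[104,34,60] → #
    (7,3)@(15, 7): e=[68,106,24] → #
    (10,4)@(21, 9): e=[0,198,0] → ·  [on edge]
  covered (24 px):
    · · · # · · · · · · ·
    · · · · # · · · · · ·
    · · · · # # # · · · ·
    · · · · · # # # # · ·
    · · · · · # # # # # ·
    · · · · · # # # # # ·
    · · · · · · # # # · ·
    · · · · · · # # · · ·
    · · · · · · · · · · ·
    · · · · · · · · · · ·
    · · · · · · · · · · ·
    · · · · · · · · · · ·

Result: 73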